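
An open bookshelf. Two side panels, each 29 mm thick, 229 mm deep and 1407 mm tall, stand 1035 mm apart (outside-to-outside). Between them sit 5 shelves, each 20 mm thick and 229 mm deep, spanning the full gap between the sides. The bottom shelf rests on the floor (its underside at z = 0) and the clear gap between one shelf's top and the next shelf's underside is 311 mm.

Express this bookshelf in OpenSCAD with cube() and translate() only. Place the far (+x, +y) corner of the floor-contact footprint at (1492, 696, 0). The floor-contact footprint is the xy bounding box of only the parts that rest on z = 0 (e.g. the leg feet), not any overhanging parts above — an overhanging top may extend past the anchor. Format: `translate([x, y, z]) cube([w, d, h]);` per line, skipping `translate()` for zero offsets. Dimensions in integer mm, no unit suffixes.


translate([457, 467, 0]) cube([29, 229, 1407]);
translate([1463, 467, 0]) cube([29, 229, 1407]);
translate([486, 467, 0]) cube([977, 229, 20]);
translate([486, 467, 331]) cube([977, 229, 20]);
translate([486, 467, 662]) cube([977, 229, 20]);
translate([486, 467, 993]) cube([977, 229, 20]);
translate([486, 467, 1324]) cube([977, 229, 20]);


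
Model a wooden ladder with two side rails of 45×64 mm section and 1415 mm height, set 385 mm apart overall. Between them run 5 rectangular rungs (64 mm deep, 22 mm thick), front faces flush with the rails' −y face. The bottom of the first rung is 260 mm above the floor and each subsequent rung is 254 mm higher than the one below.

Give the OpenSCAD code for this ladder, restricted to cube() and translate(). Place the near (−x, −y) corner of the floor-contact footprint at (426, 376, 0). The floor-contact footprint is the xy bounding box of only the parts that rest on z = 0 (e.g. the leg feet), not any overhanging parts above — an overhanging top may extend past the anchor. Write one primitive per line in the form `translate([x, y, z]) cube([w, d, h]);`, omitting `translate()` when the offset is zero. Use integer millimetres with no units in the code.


// rung span = 385 - 2*45 = 295
// rung[k] z = 260 + k*254
translate([426, 376, 0]) cube([45, 64, 1415]);
translate([766, 376, 0]) cube([45, 64, 1415]);
translate([471, 376, 260]) cube([295, 64, 22]);
translate([471, 376, 514]) cube([295, 64, 22]);
translate([471, 376, 768]) cube([295, 64, 22]);
translate([471, 376, 1022]) cube([295, 64, 22]);
translate([471, 376, 1276]) cube([295, 64, 22]);


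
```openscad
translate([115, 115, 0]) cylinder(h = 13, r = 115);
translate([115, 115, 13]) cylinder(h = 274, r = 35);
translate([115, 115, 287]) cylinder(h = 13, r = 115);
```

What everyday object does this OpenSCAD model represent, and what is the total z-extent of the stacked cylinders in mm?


A spool. The overall height is 300 mm.

Three coaxial cylinders, large–small–large — a spool. Two 13 mm flanges and a 274 mm core give 13 + 274 + 13 = 300 mm.


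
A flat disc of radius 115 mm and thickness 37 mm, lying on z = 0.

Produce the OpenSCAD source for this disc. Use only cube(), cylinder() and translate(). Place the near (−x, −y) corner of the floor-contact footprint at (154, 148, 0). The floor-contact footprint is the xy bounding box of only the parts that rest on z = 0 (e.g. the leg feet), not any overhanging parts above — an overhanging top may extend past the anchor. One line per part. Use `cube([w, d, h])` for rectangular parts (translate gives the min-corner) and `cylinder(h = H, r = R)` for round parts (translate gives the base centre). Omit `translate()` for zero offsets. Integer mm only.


translate([269, 263, 0]) cylinder(h = 37, r = 115);


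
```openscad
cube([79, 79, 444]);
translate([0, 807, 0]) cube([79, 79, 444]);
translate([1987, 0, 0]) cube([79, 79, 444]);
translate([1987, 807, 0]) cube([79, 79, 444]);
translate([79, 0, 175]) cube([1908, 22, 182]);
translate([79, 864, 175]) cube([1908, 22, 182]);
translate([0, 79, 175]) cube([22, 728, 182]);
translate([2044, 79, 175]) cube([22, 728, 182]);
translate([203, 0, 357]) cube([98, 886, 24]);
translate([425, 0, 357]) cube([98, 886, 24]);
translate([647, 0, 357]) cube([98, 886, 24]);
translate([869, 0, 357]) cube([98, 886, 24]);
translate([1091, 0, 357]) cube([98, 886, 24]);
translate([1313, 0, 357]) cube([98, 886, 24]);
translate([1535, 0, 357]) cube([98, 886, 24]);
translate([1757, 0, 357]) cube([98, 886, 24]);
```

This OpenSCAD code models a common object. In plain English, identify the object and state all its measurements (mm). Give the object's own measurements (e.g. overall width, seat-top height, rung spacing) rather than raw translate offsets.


A bed frame 2066 mm long (x) by 886 mm wide (y). Four 79×79 mm corner posts, 444 mm tall, at the corners of the footprint. Four rails of 22 mm thickness and 182 mm height run between adjacent posts with their undersides at z = 175 mm, their outer faces flush with the outside of the frame (the two x-running rails run between the posts' inner faces; the two y-running rails run between the posts' inner faces). 8 slats, each 98 mm wide (x) and 24 mm thick, lie across the top of the two x-running rails, running the full 886 mm width of the frame in y; along x they sit between the end posts with a 124 mm gap after the −x posts and between neighbouring slats, leaving 132 mm before the +x posts.


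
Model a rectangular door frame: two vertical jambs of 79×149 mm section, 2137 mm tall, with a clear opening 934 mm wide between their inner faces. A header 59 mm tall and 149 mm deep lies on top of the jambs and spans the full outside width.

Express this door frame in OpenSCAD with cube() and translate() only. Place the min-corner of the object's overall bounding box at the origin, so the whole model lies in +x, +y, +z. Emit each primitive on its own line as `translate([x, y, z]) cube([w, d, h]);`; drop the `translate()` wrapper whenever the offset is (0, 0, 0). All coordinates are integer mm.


cube([79, 149, 2137]);
translate([1013, 0, 0]) cube([79, 149, 2137]);
translate([0, 0, 2137]) cube([1092, 149, 59]);


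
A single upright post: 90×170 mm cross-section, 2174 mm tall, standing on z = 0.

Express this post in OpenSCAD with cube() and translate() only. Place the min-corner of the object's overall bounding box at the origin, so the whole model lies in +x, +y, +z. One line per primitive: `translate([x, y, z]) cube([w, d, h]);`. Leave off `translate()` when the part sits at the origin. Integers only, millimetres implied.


cube([90, 170, 2174]);


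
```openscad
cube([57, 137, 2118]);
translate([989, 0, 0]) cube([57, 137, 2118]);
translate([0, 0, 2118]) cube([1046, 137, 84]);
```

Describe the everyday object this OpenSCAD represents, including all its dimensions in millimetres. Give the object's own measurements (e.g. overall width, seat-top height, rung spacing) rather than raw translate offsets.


A door frame. The clear opening is 932 mm wide and 2118 mm high. Two 57 mm wide jambs, 137 mm deep, stand either side of the opening from the floor to the top of the opening. A 84 mm thick head sits across the top of both jambs, spanning the full outside width of the frame.


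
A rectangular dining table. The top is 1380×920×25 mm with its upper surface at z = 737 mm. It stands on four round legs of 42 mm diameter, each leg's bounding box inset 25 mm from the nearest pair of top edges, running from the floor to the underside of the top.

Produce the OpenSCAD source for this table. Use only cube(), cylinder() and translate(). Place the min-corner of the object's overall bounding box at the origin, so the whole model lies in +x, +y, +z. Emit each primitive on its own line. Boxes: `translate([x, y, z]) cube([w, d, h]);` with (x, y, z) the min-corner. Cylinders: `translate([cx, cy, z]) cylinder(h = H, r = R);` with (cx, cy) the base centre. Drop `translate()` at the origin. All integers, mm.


// leg_h = 737 - 25 = 712
translate([0, 0, 712]) cube([1380, 920, 25]);
translate([46, 46, 0]) cylinder(h = 712, r = 21);
translate([1334, 46, 0]) cylinder(h = 712, r = 21);
translate([46, 874, 0]) cylinder(h = 712, r = 21);
translate([1334, 874, 0]) cylinder(h = 712, r = 21);


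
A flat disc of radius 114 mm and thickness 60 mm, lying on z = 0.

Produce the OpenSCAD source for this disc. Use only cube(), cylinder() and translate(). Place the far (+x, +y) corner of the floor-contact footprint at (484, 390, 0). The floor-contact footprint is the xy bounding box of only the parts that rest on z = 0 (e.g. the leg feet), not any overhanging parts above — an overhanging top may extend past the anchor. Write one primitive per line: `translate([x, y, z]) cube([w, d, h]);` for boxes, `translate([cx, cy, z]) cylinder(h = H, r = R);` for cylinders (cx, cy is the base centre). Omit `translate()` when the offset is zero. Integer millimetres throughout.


translate([370, 276, 0]) cylinder(h = 60, r = 114);


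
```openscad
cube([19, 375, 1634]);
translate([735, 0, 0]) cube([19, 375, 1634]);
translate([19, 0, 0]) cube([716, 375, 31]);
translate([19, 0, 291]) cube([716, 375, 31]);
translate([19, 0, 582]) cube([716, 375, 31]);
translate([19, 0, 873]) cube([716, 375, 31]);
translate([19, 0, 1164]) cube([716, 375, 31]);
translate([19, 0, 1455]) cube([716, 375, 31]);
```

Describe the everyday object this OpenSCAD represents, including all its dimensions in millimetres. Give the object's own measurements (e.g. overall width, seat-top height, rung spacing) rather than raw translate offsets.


An open bookshelf. Two side panels, each 19 mm thick, 375 mm deep and 1634 mm tall, stand 754 mm apart (outside-to-outside). Between them sit 6 shelves, each 31 mm thick and 375 mm deep, spanning the full gap between the sides. The bottom shelf rests on the floor (its underside at z = 0) and the clear gap between one shelf's top and the next shelf's underside is 260 mm.


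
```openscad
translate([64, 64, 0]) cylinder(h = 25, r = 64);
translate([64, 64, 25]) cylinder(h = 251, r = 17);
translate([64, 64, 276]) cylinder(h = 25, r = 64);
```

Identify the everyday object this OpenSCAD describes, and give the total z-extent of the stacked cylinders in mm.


A spool. The overall height is 301 mm.

Three coaxial cylinders, large–small–large — a spool. Two 25 mm flanges and a 251 mm core give 25 + 251 + 25 = 301 mm.


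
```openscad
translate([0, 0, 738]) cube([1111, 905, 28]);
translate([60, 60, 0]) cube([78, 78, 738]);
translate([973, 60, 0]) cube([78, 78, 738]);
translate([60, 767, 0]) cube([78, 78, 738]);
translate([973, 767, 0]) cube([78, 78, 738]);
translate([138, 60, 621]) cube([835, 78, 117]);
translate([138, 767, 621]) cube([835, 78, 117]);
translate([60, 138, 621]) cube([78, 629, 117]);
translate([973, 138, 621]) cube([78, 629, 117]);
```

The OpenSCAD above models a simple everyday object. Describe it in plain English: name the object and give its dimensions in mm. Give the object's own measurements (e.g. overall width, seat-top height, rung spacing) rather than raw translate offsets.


A rectangular dining table. The top is 1111×905×28 mm with its upper surface at z = 766 mm. It stands on four 78×78 mm square legs, each inset 60 mm from the nearest pair of top edges, running from the floor to the underside of the top. Four apron rails, 78 mm thick and 117 mm tall, run between adjacent legs with their top edges flush with the underside of the top and their outer faces flush with the legs' outer faces.


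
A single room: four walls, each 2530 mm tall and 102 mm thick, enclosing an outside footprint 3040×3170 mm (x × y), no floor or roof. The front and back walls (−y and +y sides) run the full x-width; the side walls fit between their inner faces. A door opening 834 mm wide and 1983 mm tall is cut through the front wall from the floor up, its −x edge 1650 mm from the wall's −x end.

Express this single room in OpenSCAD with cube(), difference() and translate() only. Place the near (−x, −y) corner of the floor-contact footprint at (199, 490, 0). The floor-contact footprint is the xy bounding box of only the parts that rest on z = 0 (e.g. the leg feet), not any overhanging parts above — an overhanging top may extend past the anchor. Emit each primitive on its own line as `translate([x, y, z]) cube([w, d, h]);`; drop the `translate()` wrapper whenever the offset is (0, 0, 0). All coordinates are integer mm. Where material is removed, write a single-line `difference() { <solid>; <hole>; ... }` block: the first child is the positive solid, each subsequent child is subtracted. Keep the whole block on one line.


difference() { translate([199, 490, 0]) cube([3040, 102, 2530]); translate([1849, 490, 0]) cube([834, 102, 1983]); }
translate([199, 3558, 0]) cube([3040, 102, 2530]);
translate([199, 592, 0]) cube([102, 2966, 2530]);
translate([3137, 592, 0]) cube([102, 2966, 2530]);


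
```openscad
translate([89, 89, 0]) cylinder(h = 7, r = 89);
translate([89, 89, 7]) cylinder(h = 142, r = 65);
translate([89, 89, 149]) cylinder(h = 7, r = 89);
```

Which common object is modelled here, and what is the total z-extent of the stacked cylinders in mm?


A spool. The overall height is 156 mm.

Three coaxial cylinders, large–small–large — a spool. Two 7 mm flanges and a 142 mm core give 7 + 142 + 7 = 156 mm.


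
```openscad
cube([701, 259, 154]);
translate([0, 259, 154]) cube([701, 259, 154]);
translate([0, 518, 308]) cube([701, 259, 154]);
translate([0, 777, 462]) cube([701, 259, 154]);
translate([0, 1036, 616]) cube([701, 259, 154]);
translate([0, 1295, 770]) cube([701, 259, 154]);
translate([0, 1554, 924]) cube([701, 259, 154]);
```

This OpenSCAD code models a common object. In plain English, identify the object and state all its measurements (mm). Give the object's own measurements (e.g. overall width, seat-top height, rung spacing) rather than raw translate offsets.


A straight staircase of 7 solid steps. Each step is 701 mm wide (x), 259 mm deep (y, the going) and 154 mm tall (the rise). The first step rests on the floor; each subsequent step sits one going further in +y and one rise higher in +z, directly behind and above the previous step with no overlap.


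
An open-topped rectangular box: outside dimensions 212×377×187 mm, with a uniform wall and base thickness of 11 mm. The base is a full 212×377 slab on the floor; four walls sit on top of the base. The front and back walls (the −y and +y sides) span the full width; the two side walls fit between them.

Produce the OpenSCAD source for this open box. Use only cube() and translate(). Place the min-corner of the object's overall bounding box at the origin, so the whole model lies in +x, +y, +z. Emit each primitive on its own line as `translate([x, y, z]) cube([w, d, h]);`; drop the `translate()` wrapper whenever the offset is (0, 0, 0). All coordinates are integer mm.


cube([212, 377, 11]);
translate([0, 0, 11]) cube([212, 11, 176]);
translate([0, 366, 11]) cube([212, 11, 176]);
translate([0, 11, 11]) cube([11, 355, 176]);
translate([201, 11, 11]) cube([11, 355, 176]);


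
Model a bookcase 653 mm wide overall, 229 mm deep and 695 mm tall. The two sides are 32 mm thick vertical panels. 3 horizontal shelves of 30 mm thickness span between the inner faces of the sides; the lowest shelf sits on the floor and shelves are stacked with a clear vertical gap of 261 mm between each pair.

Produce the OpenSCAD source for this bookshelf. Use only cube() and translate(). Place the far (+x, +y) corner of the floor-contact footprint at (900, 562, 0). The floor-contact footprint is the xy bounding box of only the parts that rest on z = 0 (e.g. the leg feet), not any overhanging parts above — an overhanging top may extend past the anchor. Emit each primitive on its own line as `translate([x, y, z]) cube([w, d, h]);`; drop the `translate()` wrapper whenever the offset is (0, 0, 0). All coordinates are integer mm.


translate([247, 333, 0]) cube([32, 229, 695]);
translate([868, 333, 0]) cube([32, 229, 695]);
translate([279, 333, 0]) cube([589, 229, 30]);
translate([279, 333, 291]) cube([589, 229, 30]);
translate([279, 333, 582]) cube([589, 229, 30]);


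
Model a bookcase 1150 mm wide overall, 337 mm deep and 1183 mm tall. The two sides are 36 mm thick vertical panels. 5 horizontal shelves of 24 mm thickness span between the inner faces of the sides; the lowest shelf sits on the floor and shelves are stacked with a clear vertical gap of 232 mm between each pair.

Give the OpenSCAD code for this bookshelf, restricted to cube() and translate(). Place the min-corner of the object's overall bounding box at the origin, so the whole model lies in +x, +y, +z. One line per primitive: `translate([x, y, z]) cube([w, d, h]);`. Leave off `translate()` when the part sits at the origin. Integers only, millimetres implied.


cube([36, 337, 1183]);
translate([1114, 0, 0]) cube([36, 337, 1183]);
translate([36, 0, 0]) cube([1078, 337, 24]);
translate([36, 0, 256]) cube([1078, 337, 24]);
translate([36, 0, 512]) cube([1078, 337, 24]);
translate([36, 0, 768]) cube([1078, 337, 24]);
translate([36, 0, 1024]) cube([1078, 337, 24]);


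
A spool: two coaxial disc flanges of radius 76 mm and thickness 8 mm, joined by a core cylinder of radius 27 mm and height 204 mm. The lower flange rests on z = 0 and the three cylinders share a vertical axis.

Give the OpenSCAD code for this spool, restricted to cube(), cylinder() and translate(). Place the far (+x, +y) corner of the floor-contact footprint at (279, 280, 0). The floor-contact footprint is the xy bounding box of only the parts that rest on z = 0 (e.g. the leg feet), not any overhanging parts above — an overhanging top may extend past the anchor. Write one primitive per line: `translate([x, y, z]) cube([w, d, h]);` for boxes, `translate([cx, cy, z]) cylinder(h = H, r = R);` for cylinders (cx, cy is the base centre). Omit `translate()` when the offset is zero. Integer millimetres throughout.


translate([203, 204, 0]) cylinder(h = 8, r = 76);
translate([203, 204, 8]) cylinder(h = 204, r = 27);
translate([203, 204, 212]) cylinder(h = 8, r = 76);


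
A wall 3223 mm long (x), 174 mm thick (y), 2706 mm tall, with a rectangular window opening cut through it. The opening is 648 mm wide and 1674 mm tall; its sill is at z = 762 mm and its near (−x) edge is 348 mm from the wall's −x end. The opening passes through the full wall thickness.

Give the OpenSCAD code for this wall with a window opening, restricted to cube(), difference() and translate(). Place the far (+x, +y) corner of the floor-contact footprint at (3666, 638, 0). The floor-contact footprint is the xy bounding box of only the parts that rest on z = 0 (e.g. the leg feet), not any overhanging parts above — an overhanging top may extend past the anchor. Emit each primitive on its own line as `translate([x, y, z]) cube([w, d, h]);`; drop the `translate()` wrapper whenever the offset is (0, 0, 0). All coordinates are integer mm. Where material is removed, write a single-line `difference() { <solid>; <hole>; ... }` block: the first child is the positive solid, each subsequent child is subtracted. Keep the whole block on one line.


difference() { translate([443, 464, 0]) cube([3223, 174, 2706]); translate([791, 464, 762]) cube([648, 174, 1674]); }


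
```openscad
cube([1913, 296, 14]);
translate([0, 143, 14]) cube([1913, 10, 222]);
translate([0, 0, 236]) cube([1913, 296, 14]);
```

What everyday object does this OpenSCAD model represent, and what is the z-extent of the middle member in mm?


An I-beam. The web height is 222 mm.

Two wide flanges with a thin centred web — an I-beam. Overall 250 mm minus two 14 mm flanges gives a web of 250 − 2·14 = 222 mm.


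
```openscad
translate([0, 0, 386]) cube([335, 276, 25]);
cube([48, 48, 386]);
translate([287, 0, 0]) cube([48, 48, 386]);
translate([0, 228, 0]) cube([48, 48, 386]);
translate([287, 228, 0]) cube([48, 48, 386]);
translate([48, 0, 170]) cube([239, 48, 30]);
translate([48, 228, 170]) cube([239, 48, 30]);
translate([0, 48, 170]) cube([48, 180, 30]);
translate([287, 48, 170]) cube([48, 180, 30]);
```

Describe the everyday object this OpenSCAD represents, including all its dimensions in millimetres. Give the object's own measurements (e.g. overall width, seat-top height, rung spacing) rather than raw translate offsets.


A four-legged stool. The seat is a 335×276×25 mm slab whose top surface is at z = 411 mm; four square legs, each 48×48 mm in cross-section, run from the floor (z = 0) to the underside of the seat, each flush with a corner of the seat. Four stretchers, 48 mm wide and 30 mm tall, connect adjacent legs with their undersides at z = 170 mm, each running between the inner faces of the legs it joins and aligned with the legs' outer faces on the other axis.


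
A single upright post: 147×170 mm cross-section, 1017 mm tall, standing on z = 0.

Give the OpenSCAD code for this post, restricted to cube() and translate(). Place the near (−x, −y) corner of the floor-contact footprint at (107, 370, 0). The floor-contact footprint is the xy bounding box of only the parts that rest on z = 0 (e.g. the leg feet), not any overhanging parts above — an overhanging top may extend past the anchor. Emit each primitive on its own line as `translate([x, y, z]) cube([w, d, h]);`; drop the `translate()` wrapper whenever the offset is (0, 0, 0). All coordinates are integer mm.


translate([107, 370, 0]) cube([147, 170, 1017]);


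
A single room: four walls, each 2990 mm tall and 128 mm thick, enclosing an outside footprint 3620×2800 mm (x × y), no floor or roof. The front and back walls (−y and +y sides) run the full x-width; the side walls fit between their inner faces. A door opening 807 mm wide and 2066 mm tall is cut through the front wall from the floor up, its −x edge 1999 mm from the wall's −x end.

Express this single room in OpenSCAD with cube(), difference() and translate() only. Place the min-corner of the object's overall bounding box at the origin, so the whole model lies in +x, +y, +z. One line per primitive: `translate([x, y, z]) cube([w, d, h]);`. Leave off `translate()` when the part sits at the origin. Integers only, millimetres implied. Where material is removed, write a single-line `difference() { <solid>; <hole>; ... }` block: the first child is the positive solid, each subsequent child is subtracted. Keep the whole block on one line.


difference() { cube([3620, 128, 2990]); translate([1999, 0, 0]) cube([807, 128, 2066]); }
translate([0, 2672, 0]) cube([3620, 128, 2990]);
translate([0, 128, 0]) cube([128, 2544, 2990]);
translate([3492, 128, 0]) cube([128, 2544, 2990]);


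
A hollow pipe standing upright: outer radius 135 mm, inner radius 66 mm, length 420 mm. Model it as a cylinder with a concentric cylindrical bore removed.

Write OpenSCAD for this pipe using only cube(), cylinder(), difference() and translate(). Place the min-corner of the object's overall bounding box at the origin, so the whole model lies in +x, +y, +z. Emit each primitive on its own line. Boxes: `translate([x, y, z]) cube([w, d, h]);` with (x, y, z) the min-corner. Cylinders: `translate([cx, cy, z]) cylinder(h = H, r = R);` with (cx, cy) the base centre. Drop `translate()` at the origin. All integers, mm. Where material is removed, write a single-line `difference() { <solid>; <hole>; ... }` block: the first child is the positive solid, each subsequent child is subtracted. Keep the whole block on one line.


difference() { translate([135, 135, 0]) cylinder(h = 420, r = 135); translate([135, 135, 0]) cylinder(h = 420, r = 66); }


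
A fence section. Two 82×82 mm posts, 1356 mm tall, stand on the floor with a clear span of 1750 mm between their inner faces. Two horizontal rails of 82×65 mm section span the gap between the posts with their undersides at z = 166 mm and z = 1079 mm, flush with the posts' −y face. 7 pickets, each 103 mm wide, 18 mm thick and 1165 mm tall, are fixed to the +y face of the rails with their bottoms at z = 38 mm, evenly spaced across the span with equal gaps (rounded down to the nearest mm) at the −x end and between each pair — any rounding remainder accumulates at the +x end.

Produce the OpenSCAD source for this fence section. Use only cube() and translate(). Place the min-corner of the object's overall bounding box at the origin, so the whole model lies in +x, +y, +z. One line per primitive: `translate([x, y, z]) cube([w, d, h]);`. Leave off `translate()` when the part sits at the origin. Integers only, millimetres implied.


cube([82, 82, 1356]);
translate([1832, 0, 0]) cube([82, 82, 1356]);
translate([82, 0, 166]) cube([1750, 82, 65]);
translate([82, 0, 1079]) cube([1750, 82, 65]);
translate([210, 82, 38]) cube([103, 18, 1165]);
translate([441, 82, 38]) cube([103, 18, 1165]);
translate([672, 82, 38]) cube([103, 18, 1165]);
translate([903, 82, 38]) cube([103, 18, 1165]);
translate([1134, 82, 38]) cube([103, 18, 1165]);
translate([1365, 82, 38]) cube([103, 18, 1165]);
translate([1596, 82, 38]) cube([103, 18, 1165]);


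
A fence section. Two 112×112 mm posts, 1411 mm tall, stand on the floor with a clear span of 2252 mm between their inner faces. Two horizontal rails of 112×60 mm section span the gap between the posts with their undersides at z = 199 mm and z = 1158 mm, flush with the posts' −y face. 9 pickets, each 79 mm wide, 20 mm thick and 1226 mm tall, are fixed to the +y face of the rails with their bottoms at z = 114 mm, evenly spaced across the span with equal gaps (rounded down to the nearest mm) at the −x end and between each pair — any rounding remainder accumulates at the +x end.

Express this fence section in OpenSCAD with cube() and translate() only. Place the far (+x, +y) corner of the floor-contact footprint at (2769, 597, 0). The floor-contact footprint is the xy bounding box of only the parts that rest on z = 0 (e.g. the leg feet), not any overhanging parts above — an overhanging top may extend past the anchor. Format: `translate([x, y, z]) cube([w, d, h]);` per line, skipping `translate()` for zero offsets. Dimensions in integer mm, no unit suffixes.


translate([293, 485, 0]) cube([112, 112, 1411]);
translate([2657, 485, 0]) cube([112, 112, 1411]);
translate([405, 485, 199]) cube([2252, 112, 60]);
translate([405, 485, 1158]) cube([2252, 112, 60]);
translate([559, 597, 114]) cube([79, 20, 1226]);
translate([792, 597, 114]) cube([79, 20, 1226]);
translate([1025, 597, 114]) cube([79, 20, 1226]);
translate([1258, 597, 114]) cube([79, 20, 1226]);
translate([1491, 597, 114]) cube([79, 20, 1226]);
translate([1724, 597, 114]) cube([79, 20, 1226]);
translate([1957, 597, 114]) cube([79, 20, 1226]);
translate([2190, 597, 114]) cube([79, 20, 1226]);
translate([2423, 597, 114]) cube([79, 20, 1226]);


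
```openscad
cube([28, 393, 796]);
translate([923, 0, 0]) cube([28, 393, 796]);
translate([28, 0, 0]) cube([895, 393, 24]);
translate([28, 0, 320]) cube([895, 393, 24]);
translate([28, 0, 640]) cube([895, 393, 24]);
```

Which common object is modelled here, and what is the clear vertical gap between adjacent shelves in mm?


A bookshelf. The clear shelf gap is 296 mm.

Two tall side panels with 3 horizontal boards between them — a bookshelf. The first two shelf undersides are at z = 0 and z = 320; with shelf thickness 24, the clear gap is 320 − 0 − 24 = 296 mm.


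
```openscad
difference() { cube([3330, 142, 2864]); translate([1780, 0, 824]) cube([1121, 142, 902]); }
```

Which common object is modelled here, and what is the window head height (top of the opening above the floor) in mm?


A wall with a window opening. The window head height is 1726 mm.

A wall with a rectangular opening subtracted — a window. Sill at z = 824, opening 902 mm tall, so the head is at 824 + 902 = 1726 mm.


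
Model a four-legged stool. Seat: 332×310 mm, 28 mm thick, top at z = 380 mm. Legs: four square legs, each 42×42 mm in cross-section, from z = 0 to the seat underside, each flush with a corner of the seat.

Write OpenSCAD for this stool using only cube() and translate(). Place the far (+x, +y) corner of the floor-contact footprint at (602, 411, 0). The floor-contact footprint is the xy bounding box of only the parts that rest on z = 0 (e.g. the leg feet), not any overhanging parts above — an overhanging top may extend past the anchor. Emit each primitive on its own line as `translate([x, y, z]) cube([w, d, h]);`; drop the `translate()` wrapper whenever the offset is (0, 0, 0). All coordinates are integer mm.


translate([270, 101, 352]) cube([332, 310, 28]);
translate([270, 101, 0]) cube([42, 42, 352]);
translate([560, 101, 0]) cube([42, 42, 352]);
translate([270, 369, 0]) cube([42, 42, 352]);
translate([560, 369, 0]) cube([42, 42, 352]);


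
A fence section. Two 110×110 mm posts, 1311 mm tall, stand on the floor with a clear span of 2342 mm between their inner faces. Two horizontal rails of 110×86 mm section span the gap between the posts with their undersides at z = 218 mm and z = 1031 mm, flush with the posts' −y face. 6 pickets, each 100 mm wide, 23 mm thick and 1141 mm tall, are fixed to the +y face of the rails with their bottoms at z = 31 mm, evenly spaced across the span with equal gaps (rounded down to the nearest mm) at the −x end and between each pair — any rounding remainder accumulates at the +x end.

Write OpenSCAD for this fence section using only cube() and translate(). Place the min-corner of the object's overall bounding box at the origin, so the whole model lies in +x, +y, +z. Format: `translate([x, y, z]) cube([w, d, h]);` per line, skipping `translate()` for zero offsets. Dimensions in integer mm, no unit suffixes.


cube([110, 110, 1311]);
translate([2452, 0, 0]) cube([110, 110, 1311]);
translate([110, 0, 218]) cube([2342, 110, 86]);
translate([110, 0, 1031]) cube([2342, 110, 86]);
translate([358, 110, 31]) cube([100, 23, 1141]);
translate([706, 110, 31]) cube([100, 23, 1141]);
translate([1054, 110, 31]) cube([100, 23, 1141]);
translate([1402, 110, 31]) cube([100, 23, 1141]);
translate([1750, 110, 31]) cube([100, 23, 1141]);
translate([2098, 110, 31]) cube([100, 23, 1141]);


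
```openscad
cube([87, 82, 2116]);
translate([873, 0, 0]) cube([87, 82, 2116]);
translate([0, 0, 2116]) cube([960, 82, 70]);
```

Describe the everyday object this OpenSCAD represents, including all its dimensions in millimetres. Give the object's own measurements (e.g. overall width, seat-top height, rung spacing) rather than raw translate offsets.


A door frame. The clear opening is 786 mm wide and 2116 mm high. Two 87 mm wide jambs, 82 mm deep, stand either side of the opening from the floor to the top of the opening. A 70 mm thick head sits across the top of both jambs, spanning the full outside width of the frame.


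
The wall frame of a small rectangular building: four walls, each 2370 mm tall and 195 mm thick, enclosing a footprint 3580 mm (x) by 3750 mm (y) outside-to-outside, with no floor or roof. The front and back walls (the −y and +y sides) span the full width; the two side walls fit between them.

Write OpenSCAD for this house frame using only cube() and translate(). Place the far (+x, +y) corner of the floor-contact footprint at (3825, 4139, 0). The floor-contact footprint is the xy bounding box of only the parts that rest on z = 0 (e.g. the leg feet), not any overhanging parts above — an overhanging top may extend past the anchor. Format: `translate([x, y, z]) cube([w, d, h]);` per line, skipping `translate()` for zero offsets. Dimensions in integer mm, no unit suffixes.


translate([245, 389, 0]) cube([3580, 195, 2370]);
translate([245, 3944, 0]) cube([3580, 195, 2370]);
translate([245, 584, 0]) cube([195, 3360, 2370]);
translate([3630, 584, 0]) cube([195, 3360, 2370]);


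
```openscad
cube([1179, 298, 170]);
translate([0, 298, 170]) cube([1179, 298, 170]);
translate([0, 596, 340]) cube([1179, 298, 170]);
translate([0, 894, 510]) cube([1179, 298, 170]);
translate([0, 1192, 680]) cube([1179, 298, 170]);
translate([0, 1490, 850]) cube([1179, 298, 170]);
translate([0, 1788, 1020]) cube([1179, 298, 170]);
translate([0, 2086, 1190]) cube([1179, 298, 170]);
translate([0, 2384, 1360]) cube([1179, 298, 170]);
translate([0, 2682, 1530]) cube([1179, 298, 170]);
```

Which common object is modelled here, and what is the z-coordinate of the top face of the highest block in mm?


A staircase. The total rise is 1700 mm.

10 identical blocks, each offset up and back from the previous — a staircase. Each step is 170 mm tall and there are 10 of them, so the total rise is 10 × 170 = 1700 mm.


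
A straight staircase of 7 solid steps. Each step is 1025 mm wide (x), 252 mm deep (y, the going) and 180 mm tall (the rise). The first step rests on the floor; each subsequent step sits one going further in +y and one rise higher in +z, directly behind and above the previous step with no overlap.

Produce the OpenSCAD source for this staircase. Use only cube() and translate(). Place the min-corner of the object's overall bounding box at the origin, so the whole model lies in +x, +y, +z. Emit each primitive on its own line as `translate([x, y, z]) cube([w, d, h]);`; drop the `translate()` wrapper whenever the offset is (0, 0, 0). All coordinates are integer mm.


cube([1025, 252, 180]);
translate([0, 252, 180]) cube([1025, 252, 180]);
translate([0, 504, 360]) cube([1025, 252, 180]);
translate([0, 756, 540]) cube([1025, 252, 180]);
translate([0, 1008, 720]) cube([1025, 252, 180]);
translate([0, 1260, 900]) cube([1025, 252, 180]);
translate([0, 1512, 1080]) cube([1025, 252, 180]);


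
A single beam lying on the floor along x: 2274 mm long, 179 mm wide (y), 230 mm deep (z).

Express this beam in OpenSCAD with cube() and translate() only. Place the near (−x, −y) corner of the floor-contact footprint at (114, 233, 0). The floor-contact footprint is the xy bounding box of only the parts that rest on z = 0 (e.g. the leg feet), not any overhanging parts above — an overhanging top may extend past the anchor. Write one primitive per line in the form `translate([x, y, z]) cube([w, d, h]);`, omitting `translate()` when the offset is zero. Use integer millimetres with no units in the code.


translate([114, 233, 0]) cube([2274, 179, 230]);


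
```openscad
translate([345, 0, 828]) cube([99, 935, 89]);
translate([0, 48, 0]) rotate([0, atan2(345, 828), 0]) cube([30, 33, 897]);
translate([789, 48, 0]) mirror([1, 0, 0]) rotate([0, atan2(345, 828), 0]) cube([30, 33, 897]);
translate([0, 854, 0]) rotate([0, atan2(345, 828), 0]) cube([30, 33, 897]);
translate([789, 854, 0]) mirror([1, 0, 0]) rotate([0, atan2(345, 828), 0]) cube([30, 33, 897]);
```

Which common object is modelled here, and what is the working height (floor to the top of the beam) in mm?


A sawhorse. The overall height is 917 mm.

A beam across two mirrored pairs of raked legs — a sawhorse. The beam's underside is at z = 828 (matching the legs' vertical rise in atan2(345, 828)) and the beam is 89 mm tall, so its top is at 828 + 89 = 917 mm. The raked legs top out at the beam's underside, so that is the highest point.


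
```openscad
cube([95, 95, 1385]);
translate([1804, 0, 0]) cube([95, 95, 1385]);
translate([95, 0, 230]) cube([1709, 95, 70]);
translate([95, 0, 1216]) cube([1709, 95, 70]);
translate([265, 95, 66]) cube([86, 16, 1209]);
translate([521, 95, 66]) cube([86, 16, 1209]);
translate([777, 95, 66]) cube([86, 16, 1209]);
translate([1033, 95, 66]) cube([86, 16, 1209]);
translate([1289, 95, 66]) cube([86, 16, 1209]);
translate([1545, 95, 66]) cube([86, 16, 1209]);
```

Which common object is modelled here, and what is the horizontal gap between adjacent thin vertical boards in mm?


A fence section. The picket gap is 170 mm.

Two posts, two rails, 6 pickets — a fence section. Span 1709 mm holds 6 pickets of 86 mm with 7 equal gaps: ⌊(1709 − 6·86) / 7⌋ = 170 mm.


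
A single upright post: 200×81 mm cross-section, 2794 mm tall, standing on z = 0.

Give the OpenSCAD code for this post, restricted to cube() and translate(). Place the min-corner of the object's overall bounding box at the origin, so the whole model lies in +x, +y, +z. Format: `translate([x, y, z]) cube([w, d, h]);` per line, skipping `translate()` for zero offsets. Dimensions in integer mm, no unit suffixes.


cube([200, 81, 2794]);


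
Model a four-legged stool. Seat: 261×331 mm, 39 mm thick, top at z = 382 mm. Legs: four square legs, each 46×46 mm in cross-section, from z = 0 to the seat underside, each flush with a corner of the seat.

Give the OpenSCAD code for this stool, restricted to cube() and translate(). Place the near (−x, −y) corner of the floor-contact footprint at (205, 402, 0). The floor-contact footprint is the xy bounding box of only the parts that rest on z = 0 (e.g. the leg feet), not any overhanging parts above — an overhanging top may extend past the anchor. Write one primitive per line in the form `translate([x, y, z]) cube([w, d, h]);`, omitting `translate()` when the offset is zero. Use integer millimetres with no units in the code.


// leg_h = 382 - 39 = 343
translate([205, 402, 343]) cube([261, 331, 39]);
translate([205, 402, 0]) cube([46, 46, 343]);
translate([420, 402, 0]) cube([46, 46, 343]);
translate([205, 687, 0]) cube([46, 46, 343]);
translate([420, 687, 0]) cube([46, 46, 343]);


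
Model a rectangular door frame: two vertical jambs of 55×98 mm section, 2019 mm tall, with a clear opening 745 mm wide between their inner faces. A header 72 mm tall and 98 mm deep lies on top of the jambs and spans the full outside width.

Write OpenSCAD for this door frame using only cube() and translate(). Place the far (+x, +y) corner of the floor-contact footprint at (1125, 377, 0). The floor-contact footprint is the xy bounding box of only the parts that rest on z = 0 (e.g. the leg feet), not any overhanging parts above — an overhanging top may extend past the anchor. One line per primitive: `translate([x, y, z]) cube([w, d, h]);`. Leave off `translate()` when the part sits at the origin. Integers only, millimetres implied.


translate([270, 279, 0]) cube([55, 98, 2019]);
translate([1070, 279, 0]) cube([55, 98, 2019]);
translate([270, 279, 2019]) cube([855, 98, 72]);


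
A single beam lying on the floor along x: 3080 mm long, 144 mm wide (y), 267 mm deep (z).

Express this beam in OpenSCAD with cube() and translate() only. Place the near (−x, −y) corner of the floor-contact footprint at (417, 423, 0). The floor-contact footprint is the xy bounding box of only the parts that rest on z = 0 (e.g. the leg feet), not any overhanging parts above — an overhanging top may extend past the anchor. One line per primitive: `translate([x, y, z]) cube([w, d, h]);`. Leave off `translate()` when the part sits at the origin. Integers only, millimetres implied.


translate([417, 423, 0]) cube([3080, 144, 267]);


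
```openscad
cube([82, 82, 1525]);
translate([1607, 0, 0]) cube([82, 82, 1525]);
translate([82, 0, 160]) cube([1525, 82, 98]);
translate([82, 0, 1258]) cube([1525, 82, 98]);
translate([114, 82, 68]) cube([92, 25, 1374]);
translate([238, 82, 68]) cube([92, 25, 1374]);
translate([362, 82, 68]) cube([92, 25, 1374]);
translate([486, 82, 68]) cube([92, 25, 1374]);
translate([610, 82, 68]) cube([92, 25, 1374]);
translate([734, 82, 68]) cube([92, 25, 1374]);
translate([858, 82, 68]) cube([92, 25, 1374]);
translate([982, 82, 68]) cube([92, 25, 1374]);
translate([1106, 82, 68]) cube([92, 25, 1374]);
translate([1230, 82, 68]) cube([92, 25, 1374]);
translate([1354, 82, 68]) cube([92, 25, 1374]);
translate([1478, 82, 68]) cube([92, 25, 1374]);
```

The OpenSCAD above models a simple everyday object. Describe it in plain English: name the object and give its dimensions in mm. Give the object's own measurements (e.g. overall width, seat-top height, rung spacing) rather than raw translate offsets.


A fence section. Two 82×82 mm posts, 1525 mm tall, stand on the floor with a clear span of 1525 mm between their inner faces. Two horizontal rails of 82×98 mm section span the gap between the posts with their undersides at z = 160 mm and z = 1258 mm, flush with the posts' −y face. 12 pickets, each 92 mm wide, 25 mm thick and 1374 mm tall, are fixed to the +y face of the rails with their bottoms at z = 68 mm, spaced across the span with a 32 mm gap after the −x post and between neighbouring pickets, with 37 mm left before the +x post.
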